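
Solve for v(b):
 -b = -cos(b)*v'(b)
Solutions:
 v(b) = C1 + Integral(b/cos(b), b)


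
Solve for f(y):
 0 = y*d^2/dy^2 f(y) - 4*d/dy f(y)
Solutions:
 f(y) = C1 + C2*y^5


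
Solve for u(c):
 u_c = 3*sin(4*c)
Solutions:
 u(c) = C1 - 3*cos(4*c)/4


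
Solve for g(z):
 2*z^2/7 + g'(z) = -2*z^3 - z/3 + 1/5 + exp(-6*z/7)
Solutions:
 g(z) = C1 - z^4/2 - 2*z^3/21 - z^2/6 + z/5 - 7*exp(-6*z/7)/6


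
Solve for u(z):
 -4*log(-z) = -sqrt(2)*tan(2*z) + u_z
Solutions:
 u(z) = C1 - 4*z*log(-z) + 4*z - sqrt(2)*log(cos(2*z))/2


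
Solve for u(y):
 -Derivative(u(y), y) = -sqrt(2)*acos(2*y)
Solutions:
 u(y) = C1 + sqrt(2)*(y*acos(2*y) - sqrt(1 - 4*y^2)/2)


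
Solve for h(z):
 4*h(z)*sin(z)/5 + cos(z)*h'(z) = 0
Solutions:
 h(z) = C1*cos(z)^(4/5)


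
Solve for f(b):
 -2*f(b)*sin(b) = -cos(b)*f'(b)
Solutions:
 f(b) = C1/cos(b)^2


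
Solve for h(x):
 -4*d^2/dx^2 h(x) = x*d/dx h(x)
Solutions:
 h(x) = C1 + C2*erf(sqrt(2)*x/4)


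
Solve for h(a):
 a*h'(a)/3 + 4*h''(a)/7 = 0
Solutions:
 h(a) = C1 + C2*erf(sqrt(42)*a/12)


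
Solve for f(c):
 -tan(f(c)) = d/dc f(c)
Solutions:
 f(c) = pi - asin(C1*exp(-c))
 f(c) = asin(C1*exp(-c))


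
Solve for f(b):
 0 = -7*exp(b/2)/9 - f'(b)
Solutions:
 f(b) = C1 - 14*exp(b/2)/9


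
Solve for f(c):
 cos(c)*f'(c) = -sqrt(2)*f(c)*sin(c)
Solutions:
 f(c) = C1*cos(c)^(sqrt(2))


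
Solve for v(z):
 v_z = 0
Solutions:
 v(z) = C1


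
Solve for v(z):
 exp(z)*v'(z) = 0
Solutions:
 v(z) = C1


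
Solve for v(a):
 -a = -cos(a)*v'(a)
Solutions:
 v(a) = C1 + Integral(a/cos(a), a)


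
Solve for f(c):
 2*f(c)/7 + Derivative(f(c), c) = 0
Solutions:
 f(c) = C1*exp(-2*c/7)


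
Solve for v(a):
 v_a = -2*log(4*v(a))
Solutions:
 Integral(1/(log(_y) + 2*log(2)), (_y, v(a)))/2 = C1 - a


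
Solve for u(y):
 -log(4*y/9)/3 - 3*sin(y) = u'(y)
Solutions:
 u(y) = C1 - y*log(y)/3 - 2*y*log(2)/3 + y/3 + 2*y*log(3)/3 + 3*cos(y)


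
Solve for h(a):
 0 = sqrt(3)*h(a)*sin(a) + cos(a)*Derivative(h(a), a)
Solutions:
 h(a) = C1*cos(a)^(sqrt(3))


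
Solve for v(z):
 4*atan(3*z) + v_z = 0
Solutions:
 v(z) = C1 - 4*z*atan(3*z) + 2*log(9*z^2 + 1)/3


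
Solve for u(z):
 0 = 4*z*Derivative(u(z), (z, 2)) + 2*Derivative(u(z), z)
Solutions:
 u(z) = C1 + C2*sqrt(z)


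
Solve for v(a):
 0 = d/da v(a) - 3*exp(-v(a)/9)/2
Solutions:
 v(a) = 9*log(C1 + a/6)


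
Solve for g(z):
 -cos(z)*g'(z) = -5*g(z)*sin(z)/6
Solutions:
 g(z) = C1/cos(z)^(5/6)


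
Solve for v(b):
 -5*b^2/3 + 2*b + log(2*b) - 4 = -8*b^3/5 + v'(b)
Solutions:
 v(b) = C1 + 2*b^4/5 - 5*b^3/9 + b^2 + b*log(b) - 5*b + b*log(2)


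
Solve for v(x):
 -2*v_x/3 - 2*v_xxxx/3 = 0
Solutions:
 v(x) = C1 + C4*exp(-x) + (C2*sin(sqrt(3)*x/2) + C3*cos(sqrt(3)*x/2))*exp(x/2)


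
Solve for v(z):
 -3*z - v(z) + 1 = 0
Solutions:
 v(z) = 1 - 3*z


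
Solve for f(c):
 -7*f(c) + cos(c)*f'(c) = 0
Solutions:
 f(c) = C1*sqrt(sin(c) + 1)*(sin(c)^3 + 3*sin(c)^2 + 3*sin(c) + 1)/(sqrt(sin(c) - 1)*(sin(c)^3 - 3*sin(c)^2 + 3*sin(c) - 1))


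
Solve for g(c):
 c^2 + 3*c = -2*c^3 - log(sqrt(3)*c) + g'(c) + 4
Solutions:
 g(c) = C1 + c^4/2 + c^3/3 + 3*c^2/2 + c*log(c) - 5*c + c*log(3)/2


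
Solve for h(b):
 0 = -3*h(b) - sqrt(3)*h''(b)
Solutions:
 h(b) = C1*sin(3^(1/4)*b) + C2*cos(3^(1/4)*b)


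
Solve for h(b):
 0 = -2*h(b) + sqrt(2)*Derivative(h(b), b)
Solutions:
 h(b) = C1*exp(sqrt(2)*b)


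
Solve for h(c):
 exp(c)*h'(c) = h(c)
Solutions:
 h(c) = C1*exp(-exp(-c))


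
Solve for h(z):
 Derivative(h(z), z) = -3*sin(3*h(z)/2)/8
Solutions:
 3*z/8 + log(cos(3*h(z)/2) - 1)/3 - log(cos(3*h(z)/2) + 1)/3 = C1


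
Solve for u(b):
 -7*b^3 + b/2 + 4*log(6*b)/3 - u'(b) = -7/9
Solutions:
 u(b) = C1 - 7*b^4/4 + b^2/4 + 4*b*log(b)/3 - 5*b/9 + 4*b*log(6)/3


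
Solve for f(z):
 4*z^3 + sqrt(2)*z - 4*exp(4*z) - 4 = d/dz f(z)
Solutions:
 f(z) = C1 + z^4 + sqrt(2)*z^2/2 - 4*z - exp(4*z)


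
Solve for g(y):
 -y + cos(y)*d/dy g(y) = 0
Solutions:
 g(y) = C1 + Integral(y/cos(y), y)


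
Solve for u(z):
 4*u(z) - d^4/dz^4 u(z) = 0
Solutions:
 u(z) = C1*exp(-sqrt(2)*z) + C2*exp(sqrt(2)*z) + C3*sin(sqrt(2)*z) + C4*cos(sqrt(2)*z)


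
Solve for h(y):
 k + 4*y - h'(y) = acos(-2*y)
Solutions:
 h(y) = C1 + k*y + 2*y^2 - y*acos(-2*y) - sqrt(1 - 4*y^2)/2


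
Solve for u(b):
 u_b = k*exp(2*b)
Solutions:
 u(b) = C1 + k*exp(2*b)/2


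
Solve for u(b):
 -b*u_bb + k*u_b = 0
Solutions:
 u(b) = C1 + b^(re(k) + 1)*(C2*sin(log(b)*Abs(im(k))) + C3*cos(log(b)*im(k)))


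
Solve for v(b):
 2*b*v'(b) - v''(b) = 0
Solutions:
 v(b) = C1 + C2*erfi(b)


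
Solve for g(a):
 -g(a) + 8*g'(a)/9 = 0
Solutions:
 g(a) = C1*exp(9*a/8)


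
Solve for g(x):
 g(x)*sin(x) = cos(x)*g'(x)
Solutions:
 g(x) = C1/cos(x)


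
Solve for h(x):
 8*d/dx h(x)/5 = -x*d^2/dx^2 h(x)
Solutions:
 h(x) = C1 + C2/x^(3/5)


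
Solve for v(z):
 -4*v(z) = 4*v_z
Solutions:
 v(z) = C1*exp(-z)


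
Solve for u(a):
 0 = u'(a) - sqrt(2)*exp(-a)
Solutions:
 u(a) = C1 - sqrt(2)*exp(-a)


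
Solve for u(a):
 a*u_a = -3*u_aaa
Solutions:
 u(a) = C1 + Integral(C2*airyai(-3^(2/3)*a/3) + C3*airybi(-3^(2/3)*a/3), a)


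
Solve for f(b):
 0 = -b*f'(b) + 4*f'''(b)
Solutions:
 f(b) = C1 + Integral(C2*airyai(2^(1/3)*b/2) + C3*airybi(2^(1/3)*b/2), b)


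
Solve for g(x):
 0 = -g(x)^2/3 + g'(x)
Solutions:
 g(x) = -3/(C1 + x)


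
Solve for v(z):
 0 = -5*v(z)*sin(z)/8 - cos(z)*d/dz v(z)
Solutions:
 v(z) = C1*cos(z)^(5/8)


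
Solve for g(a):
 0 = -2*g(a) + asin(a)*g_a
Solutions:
 g(a) = C1*exp(2*Integral(1/asin(a), a))


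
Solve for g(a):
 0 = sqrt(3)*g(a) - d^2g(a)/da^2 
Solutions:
 g(a) = C1*exp(-3^(1/4)*a) + C2*exp(3^(1/4)*a)


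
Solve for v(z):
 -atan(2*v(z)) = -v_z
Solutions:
 Integral(1/atan(2*_y), (_y, v(z))) = C1 + z


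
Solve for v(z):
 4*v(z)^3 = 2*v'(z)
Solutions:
 v(z) = -sqrt(2)*sqrt(-1/(C1 + 2*z))/2
 v(z) = sqrt(2)*sqrt(-1/(C1 + 2*z))/2


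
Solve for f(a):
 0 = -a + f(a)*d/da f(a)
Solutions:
 f(a) = -sqrt(C1 + a^2)
 f(a) = sqrt(C1 + a^2)


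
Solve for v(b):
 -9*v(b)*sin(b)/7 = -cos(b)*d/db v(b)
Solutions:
 v(b) = C1/cos(b)^(9/7)


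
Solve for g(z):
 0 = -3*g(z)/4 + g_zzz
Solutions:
 g(z) = C3*exp(6^(1/3)*z/2) + (C1*sin(2^(1/3)*3^(5/6)*z/4) + C2*cos(2^(1/3)*3^(5/6)*z/4))*exp(-6^(1/3)*z/4)


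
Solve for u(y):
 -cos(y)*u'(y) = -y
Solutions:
 u(y) = C1 + Integral(y/cos(y), y)


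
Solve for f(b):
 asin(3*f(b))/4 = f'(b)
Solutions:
 Integral(1/asin(3*_y), (_y, f(b))) = C1 + b/4


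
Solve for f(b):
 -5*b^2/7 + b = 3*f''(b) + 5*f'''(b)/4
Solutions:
 f(b) = C1 + C2*b + C3*exp(-12*b/5) - 5*b^4/252 + 67*b^3/756 - 335*b^2/3024


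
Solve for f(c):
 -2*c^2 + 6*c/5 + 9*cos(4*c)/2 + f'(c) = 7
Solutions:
 f(c) = C1 + 2*c^3/3 - 3*c^2/5 + 7*c - 9*sin(4*c)/8


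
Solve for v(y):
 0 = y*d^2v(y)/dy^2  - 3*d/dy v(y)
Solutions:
 v(y) = C1 + C2*y^4


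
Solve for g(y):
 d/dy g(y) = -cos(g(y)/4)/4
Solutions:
 y/4 - 2*log(sin(g(y)/4) - 1) + 2*log(sin(g(y)/4) + 1) = C1


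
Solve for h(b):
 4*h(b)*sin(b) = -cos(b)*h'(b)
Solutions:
 h(b) = C1*cos(b)^4


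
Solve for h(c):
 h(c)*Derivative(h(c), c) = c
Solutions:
 h(c) = -sqrt(C1 + c^2)
 h(c) = sqrt(C1 + c^2)


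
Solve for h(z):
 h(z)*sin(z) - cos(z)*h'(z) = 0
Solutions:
 h(z) = C1/cos(z)


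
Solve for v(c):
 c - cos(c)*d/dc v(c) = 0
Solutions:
 v(c) = C1 + Integral(c/cos(c), c)


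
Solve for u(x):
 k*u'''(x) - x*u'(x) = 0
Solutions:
 u(x) = C1 + Integral(C2*airyai(x*(1/k)^(1/3)) + C3*airybi(x*(1/k)^(1/3)), x)


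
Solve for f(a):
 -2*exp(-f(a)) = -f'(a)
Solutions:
 f(a) = log(C1 + 2*a)


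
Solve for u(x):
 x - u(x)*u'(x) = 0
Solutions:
 u(x) = -sqrt(C1 + x^2)
 u(x) = sqrt(C1 + x^2)


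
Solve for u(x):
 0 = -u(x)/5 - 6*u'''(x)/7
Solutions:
 u(x) = C3*exp(-30^(2/3)*7^(1/3)*x/30) + (C1*sin(10^(2/3)*3^(1/6)*7^(1/3)*x/20) + C2*cos(10^(2/3)*3^(1/6)*7^(1/3)*x/20))*exp(30^(2/3)*7^(1/3)*x/60)


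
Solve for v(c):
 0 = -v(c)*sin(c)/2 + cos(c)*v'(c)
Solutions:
 v(c) = C1/sqrt(cos(c))


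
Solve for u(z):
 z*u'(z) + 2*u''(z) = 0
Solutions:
 u(z) = C1 + C2*erf(z/2)


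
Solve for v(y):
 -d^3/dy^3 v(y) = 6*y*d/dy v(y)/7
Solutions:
 v(y) = C1 + Integral(C2*airyai(-6^(1/3)*7^(2/3)*y/7) + C3*airybi(-6^(1/3)*7^(2/3)*y/7), y)


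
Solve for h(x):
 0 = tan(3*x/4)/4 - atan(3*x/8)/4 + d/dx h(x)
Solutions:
 h(x) = C1 + x*atan(3*x/8)/4 - log(9*x^2 + 64)/3 + log(cos(3*x/4))/3


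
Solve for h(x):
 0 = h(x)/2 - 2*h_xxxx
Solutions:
 h(x) = C1*exp(-sqrt(2)*x/2) + C2*exp(sqrt(2)*x/2) + C3*sin(sqrt(2)*x/2) + C4*cos(sqrt(2)*x/2)


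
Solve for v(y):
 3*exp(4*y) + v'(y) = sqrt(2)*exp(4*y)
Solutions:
 v(y) = C1 - 3*exp(4*y)/4 + sqrt(2)*exp(4*y)/4


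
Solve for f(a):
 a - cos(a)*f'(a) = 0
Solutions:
 f(a) = C1 + Integral(a/cos(a), a)


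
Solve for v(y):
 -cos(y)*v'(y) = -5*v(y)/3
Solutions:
 v(y) = C1*(sin(y) + 1)^(5/6)/(sin(y) - 1)^(5/6)


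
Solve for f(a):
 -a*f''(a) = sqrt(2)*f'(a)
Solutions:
 f(a) = C1 + C2*a^(1 - sqrt(2))


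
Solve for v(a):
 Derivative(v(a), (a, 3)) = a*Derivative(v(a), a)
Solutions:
 v(a) = C1 + Integral(C2*airyai(a) + C3*airybi(a), a)


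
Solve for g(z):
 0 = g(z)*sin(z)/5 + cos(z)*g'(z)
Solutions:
 g(z) = C1*cos(z)^(1/5)


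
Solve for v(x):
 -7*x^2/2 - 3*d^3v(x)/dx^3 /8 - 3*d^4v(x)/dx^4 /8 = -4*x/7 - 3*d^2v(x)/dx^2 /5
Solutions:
 v(x) = C1 + C2*x + C3*exp(x*(-5 + sqrt(185))/10) + C4*exp(-x*(5 + sqrt(185))/10) + 35*x^4/72 + 355*x^3/336 + 15125*x^2/2688


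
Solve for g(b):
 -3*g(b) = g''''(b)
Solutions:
 g(b) = (C1*sin(sqrt(2)*3^(1/4)*b/2) + C2*cos(sqrt(2)*3^(1/4)*b/2))*exp(-sqrt(2)*3^(1/4)*b/2) + (C3*sin(sqrt(2)*3^(1/4)*b/2) + C4*cos(sqrt(2)*3^(1/4)*b/2))*exp(sqrt(2)*3^(1/4)*b/2)


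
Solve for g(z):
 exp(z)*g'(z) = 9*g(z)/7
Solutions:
 g(z) = C1*exp(-9*exp(-z)/7)


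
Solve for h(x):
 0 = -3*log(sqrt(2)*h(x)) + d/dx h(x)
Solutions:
 -2*Integral(1/(2*log(_y) + log(2)), (_y, h(x)))/3 = C1 - x


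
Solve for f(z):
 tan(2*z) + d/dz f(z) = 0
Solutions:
 f(z) = C1 + log(cos(2*z))/2


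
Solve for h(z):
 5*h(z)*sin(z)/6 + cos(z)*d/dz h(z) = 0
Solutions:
 h(z) = C1*cos(z)^(5/6)


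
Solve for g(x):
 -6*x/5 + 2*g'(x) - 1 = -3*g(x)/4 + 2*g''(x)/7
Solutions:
 g(x) = C1*exp(x*(14 - sqrt(238))/4) + C2*exp(x*(14 + sqrt(238))/4) + 8*x/5 - 44/15


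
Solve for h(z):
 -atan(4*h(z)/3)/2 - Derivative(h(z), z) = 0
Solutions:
 Integral(1/atan(4*_y/3), (_y, h(z))) = C1 - z/2


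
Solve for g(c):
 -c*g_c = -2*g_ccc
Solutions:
 g(c) = C1 + Integral(C2*airyai(2^(2/3)*c/2) + C3*airybi(2^(2/3)*c/2), c)


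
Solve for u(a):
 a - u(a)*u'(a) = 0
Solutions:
 u(a) = -sqrt(C1 + a^2)
 u(a) = sqrt(C1 + a^2)


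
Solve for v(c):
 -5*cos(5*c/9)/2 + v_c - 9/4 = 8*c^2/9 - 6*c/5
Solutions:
 v(c) = C1 + 8*c^3/27 - 3*c^2/5 + 9*c/4 + 9*sin(5*c/9)/2


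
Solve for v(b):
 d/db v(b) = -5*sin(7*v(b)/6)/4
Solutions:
 5*b/4 + 3*log(cos(7*v(b)/6) - 1)/7 - 3*log(cos(7*v(b)/6) + 1)/7 = C1


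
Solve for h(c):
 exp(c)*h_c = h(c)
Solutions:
 h(c) = C1*exp(-exp(-c))


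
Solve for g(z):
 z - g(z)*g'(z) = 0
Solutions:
 g(z) = -sqrt(C1 + z^2)
 g(z) = sqrt(C1 + z^2)


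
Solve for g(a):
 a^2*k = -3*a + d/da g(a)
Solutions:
 g(a) = C1 + a^3*k/3 + 3*a^2/2


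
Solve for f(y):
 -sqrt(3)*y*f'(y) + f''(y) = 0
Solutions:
 f(y) = C1 + C2*erfi(sqrt(2)*3^(1/4)*y/2)


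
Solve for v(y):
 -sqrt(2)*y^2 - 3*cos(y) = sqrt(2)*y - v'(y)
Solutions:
 v(y) = C1 + sqrt(2)*y^3/3 + sqrt(2)*y^2/2 + 3*sin(y)


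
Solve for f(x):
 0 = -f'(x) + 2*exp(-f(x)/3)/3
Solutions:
 f(x) = 3*log(C1 + 2*x/9)


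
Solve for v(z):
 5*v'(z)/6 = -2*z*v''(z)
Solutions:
 v(z) = C1 + C2*z^(7/12)


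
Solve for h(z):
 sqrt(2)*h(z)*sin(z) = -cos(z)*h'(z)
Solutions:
 h(z) = C1*cos(z)^(sqrt(2))


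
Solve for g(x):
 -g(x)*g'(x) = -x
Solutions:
 g(x) = -sqrt(C1 + x^2)
 g(x) = sqrt(C1 + x^2)


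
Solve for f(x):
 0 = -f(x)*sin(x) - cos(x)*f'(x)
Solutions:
 f(x) = C1*cos(x)


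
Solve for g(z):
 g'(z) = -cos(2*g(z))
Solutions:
 g(z) = -asin((C1 + exp(4*z))/(C1 - exp(4*z)))/2 + pi/2
 g(z) = asin((C1 + exp(4*z))/(C1 - exp(4*z)))/2


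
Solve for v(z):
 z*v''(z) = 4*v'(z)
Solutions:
 v(z) = C1 + C2*z^5


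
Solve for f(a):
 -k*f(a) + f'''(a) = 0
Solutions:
 f(a) = C1*exp(a*k^(1/3)) + C2*exp(a*k^(1/3)*(-1 + sqrt(3)*I)/2) + C3*exp(-a*k^(1/3)*(1 + sqrt(3)*I)/2)


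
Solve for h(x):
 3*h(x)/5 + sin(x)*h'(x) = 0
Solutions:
 h(x) = C1*(cos(x) + 1)^(3/10)/(cos(x) - 1)^(3/10)


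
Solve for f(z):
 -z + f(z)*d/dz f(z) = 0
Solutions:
 f(z) = -sqrt(C1 + z^2)
 f(z) = sqrt(C1 + z^2)


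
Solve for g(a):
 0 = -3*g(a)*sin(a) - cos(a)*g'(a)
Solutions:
 g(a) = C1*cos(a)^3


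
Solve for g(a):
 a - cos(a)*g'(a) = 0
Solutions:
 g(a) = C1 + Integral(a/cos(a), a)


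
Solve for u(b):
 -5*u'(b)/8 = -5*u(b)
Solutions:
 u(b) = C1*exp(8*b)


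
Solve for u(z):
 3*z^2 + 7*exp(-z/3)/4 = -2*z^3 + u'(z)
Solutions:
 u(z) = C1 + z^4/2 + z^3 - 21*exp(-z/3)/4


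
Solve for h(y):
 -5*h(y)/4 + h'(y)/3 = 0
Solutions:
 h(y) = C1*exp(15*y/4)


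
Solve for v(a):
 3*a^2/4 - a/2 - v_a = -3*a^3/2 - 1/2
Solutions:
 v(a) = C1 + 3*a^4/8 + a^3/4 - a^2/4 + a/2


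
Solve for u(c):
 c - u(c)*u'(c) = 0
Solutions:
 u(c) = -sqrt(C1 + c^2)
 u(c) = sqrt(C1 + c^2)


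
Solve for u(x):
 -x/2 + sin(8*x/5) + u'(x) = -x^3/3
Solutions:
 u(x) = C1 - x^4/12 + x^2/4 + 5*cos(8*x/5)/8


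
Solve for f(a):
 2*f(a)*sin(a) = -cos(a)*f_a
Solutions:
 f(a) = C1*cos(a)^2


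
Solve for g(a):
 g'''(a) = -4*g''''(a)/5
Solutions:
 g(a) = C1 + C2*a + C3*a^2 + C4*exp(-5*a/4)


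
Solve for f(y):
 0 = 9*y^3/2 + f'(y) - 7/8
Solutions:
 f(y) = C1 - 9*y^4/8 + 7*y/8


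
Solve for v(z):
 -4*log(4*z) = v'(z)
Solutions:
 v(z) = C1 - 4*z*log(z) - z*log(256) + 4*z


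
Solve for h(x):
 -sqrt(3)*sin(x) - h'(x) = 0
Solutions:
 h(x) = C1 + sqrt(3)*cos(x)


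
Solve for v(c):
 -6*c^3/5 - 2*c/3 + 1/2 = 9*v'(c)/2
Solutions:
 v(c) = C1 - c^4/15 - 2*c^2/27 + c/9


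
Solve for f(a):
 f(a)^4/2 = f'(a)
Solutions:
 f(a) = 2^(1/3)*(-1/(C1 + 3*a))^(1/3)
 f(a) = 2^(1/3)*(-1/(C1 + a))^(1/3)*(-3^(2/3) - 3*3^(1/6)*I)/6
 f(a) = 2^(1/3)*(-1/(C1 + a))^(1/3)*(-3^(2/3) + 3*3^(1/6)*I)/6


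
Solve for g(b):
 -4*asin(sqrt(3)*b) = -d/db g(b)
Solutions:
 g(b) = C1 + 4*b*asin(sqrt(3)*b) + 4*sqrt(3)*sqrt(1 - 3*b^2)/3


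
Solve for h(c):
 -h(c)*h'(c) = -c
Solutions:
 h(c) = -sqrt(C1 + c^2)
 h(c) = sqrt(C1 + c^2)


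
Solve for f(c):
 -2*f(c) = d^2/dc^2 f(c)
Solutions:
 f(c) = C1*sin(sqrt(2)*c) + C2*cos(sqrt(2)*c)


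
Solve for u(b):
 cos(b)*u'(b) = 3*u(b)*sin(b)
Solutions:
 u(b) = C1/cos(b)^3


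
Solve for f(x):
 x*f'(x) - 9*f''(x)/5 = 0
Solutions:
 f(x) = C1 + C2*erfi(sqrt(10)*x/6)


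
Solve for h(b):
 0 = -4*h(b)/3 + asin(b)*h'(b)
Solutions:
 h(b) = C1*exp(4*Integral(1/asin(b), b)/3)


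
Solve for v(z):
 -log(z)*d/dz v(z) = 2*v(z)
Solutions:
 v(z) = C1*exp(-2*li(z))


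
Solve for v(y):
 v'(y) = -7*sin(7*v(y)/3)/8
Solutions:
 7*y/8 + 3*log(cos(7*v(y)/3) - 1)/14 - 3*log(cos(7*v(y)/3) + 1)/14 = C1


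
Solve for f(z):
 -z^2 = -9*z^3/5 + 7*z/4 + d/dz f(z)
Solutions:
 f(z) = C1 + 9*z^4/20 - z^3/3 - 7*z^2/8


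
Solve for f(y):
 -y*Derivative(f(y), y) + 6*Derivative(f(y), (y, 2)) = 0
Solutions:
 f(y) = C1 + C2*erfi(sqrt(3)*y/6)


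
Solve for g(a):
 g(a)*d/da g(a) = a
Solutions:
 g(a) = -sqrt(C1 + a^2)
 g(a) = sqrt(C1 + a^2)


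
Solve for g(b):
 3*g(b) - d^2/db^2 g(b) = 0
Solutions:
 g(b) = C1*exp(-sqrt(3)*b) + C2*exp(sqrt(3)*b)


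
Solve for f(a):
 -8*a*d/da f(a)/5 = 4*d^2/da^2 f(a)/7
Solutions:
 f(a) = C1 + C2*erf(sqrt(35)*a/5)


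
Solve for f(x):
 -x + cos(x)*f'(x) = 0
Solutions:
 f(x) = C1 + Integral(x/cos(x), x)


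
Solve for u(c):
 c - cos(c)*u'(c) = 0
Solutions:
 u(c) = C1 + Integral(c/cos(c), c)


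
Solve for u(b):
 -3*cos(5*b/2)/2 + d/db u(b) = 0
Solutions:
 u(b) = C1 + 3*sin(5*b/2)/5


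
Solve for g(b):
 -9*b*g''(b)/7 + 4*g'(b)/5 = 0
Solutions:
 g(b) = C1 + C2*b^(73/45)


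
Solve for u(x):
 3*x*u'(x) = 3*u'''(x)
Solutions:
 u(x) = C1 + Integral(C2*airyai(x) + C3*airybi(x), x)


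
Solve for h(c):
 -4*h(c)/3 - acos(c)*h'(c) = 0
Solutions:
 h(c) = C1*exp(-4*Integral(1/acos(c), c)/3)


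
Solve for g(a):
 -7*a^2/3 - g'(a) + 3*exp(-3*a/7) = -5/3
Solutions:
 g(a) = C1 - 7*a^3/9 + 5*a/3 - 7*exp(-3*a/7)


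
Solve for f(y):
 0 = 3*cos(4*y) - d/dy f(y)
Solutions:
 f(y) = C1 + 3*sin(4*y)/4


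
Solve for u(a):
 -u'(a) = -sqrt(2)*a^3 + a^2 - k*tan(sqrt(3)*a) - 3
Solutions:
 u(a) = C1 + sqrt(2)*a^4/4 - a^3/3 + 3*a - sqrt(3)*k*log(cos(sqrt(3)*a))/3


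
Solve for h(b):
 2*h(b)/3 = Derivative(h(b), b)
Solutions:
 h(b) = C1*exp(2*b/3)


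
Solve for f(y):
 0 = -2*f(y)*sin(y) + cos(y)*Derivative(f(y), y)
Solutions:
 f(y) = C1/cos(y)^2


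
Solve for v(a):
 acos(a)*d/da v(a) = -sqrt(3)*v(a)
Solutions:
 v(a) = C1*exp(-sqrt(3)*Integral(1/acos(a), a))


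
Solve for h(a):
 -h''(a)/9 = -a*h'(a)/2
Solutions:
 h(a) = C1 + C2*erfi(3*a/2)


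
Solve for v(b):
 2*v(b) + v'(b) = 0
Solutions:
 v(b) = C1*exp(-2*b)


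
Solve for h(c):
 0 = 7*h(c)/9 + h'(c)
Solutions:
 h(c) = C1*exp(-7*c/9)


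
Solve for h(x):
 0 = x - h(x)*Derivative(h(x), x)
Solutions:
 h(x) = -sqrt(C1 + x^2)
 h(x) = sqrt(C1 + x^2)


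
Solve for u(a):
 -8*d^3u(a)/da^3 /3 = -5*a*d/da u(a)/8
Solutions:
 u(a) = C1 + Integral(C2*airyai(15^(1/3)*a/4) + C3*airybi(15^(1/3)*a/4), a)


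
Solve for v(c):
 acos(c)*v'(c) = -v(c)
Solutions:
 v(c) = C1*exp(-Integral(1/acos(c), c))


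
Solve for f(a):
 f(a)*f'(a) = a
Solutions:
 f(a) = -sqrt(C1 + a^2)
 f(a) = sqrt(C1 + a^2)


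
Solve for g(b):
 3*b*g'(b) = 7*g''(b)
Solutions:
 g(b) = C1 + C2*erfi(sqrt(42)*b/14)


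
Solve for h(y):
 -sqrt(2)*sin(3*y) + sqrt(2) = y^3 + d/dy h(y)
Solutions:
 h(y) = C1 - y^4/4 + sqrt(2)*y + sqrt(2)*cos(3*y)/3


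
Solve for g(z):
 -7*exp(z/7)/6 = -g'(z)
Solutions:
 g(z) = C1 + 49*exp(z/7)/6


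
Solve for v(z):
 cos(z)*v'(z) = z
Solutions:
 v(z) = C1 + Integral(z/cos(z), z)


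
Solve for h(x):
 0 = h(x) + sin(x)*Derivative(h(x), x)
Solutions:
 h(x) = C1*sqrt(cos(x) + 1)/sqrt(cos(x) - 1)


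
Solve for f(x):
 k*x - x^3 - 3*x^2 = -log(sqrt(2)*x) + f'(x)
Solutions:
 f(x) = C1 + k*x^2/2 - x^4/4 - x^3 + x*log(x) - x + x*log(2)/2


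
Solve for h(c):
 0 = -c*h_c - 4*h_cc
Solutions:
 h(c) = C1 + C2*erf(sqrt(2)*c/4)


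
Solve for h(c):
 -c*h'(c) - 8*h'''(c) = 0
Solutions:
 h(c) = C1 + Integral(C2*airyai(-c/2) + C3*airybi(-c/2), c)


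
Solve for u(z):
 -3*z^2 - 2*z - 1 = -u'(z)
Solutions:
 u(z) = C1 + z^3 + z^2 + z


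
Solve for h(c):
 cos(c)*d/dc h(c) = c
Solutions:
 h(c) = C1 + Integral(c/cos(c), c)


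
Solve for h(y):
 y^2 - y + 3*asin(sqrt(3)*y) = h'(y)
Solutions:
 h(y) = C1 + y^3/3 - y^2/2 + 3*y*asin(sqrt(3)*y) + sqrt(3)*sqrt(1 - 3*y^2)


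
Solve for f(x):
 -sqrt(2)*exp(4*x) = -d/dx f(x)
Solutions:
 f(x) = C1 + sqrt(2)*exp(4*x)/4


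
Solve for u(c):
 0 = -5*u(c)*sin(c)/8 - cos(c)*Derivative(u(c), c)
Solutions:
 u(c) = C1*cos(c)^(5/8)


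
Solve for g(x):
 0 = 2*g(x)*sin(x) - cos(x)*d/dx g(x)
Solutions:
 g(x) = C1/cos(x)^2


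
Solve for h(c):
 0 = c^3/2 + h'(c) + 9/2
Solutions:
 h(c) = C1 - c^4/8 - 9*c/2


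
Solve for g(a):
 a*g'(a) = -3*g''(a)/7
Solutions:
 g(a) = C1 + C2*erf(sqrt(42)*a/6)


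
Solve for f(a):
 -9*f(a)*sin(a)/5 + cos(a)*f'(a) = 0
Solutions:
 f(a) = C1/cos(a)^(9/5)


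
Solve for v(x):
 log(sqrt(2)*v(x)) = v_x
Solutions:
 -2*Integral(1/(2*log(_y) + log(2)), (_y, v(x))) = C1 - x


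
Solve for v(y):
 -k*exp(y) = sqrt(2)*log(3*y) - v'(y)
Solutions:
 v(y) = C1 + k*exp(y) + sqrt(2)*y*log(y) + sqrt(2)*y*(-1 + log(3))


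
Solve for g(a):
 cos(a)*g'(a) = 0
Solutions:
 g(a) = C1


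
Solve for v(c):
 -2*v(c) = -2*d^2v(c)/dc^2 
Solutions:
 v(c) = C1*exp(-c) + C2*exp(c)


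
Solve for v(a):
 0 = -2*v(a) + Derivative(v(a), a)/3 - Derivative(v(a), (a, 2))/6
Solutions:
 v(a) = (C1*sin(sqrt(11)*a) + C2*cos(sqrt(11)*a))*exp(a)


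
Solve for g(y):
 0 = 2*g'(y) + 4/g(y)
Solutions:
 g(y) = -sqrt(C1 - 4*y)
 g(y) = sqrt(C1 - 4*y)


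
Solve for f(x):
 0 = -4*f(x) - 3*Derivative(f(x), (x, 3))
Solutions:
 f(x) = C3*exp(-6^(2/3)*x/3) + (C1*sin(2^(2/3)*3^(1/6)*x/2) + C2*cos(2^(2/3)*3^(1/6)*x/2))*exp(6^(2/3)*x/6)


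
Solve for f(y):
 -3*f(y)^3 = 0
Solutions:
 f(y) = 0


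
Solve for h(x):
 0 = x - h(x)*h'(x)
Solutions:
 h(x) = -sqrt(C1 + x^2)
 h(x) = sqrt(C1 + x^2)


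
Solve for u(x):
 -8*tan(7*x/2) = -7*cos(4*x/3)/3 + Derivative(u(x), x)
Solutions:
 u(x) = C1 + 16*log(cos(7*x/2))/7 + 7*sin(4*x/3)/4


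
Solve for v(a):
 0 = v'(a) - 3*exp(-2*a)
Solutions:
 v(a) = C1 - 3*exp(-2*a)/2


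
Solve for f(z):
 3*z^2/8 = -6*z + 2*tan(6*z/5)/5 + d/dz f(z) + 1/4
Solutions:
 f(z) = C1 + z^3/8 + 3*z^2 - z/4 + log(cos(6*z/5))/3


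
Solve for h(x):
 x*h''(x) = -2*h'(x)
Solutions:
 h(x) = C1 + C2/x


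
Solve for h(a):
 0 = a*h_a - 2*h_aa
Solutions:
 h(a) = C1 + C2*erfi(a/2)


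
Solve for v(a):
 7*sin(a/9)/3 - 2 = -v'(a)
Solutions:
 v(a) = C1 + 2*a + 21*cos(a/9)


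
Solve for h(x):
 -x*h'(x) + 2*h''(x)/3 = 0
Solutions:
 h(x) = C1 + C2*erfi(sqrt(3)*x/2)


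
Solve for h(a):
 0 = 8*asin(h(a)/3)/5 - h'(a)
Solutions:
 Integral(1/asin(_y/3), (_y, h(a))) = C1 + 8*a/5


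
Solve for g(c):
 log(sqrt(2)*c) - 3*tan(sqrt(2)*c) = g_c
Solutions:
 g(c) = C1 + c*log(c) - c + c*log(2)/2 + 3*sqrt(2)*log(cos(sqrt(2)*c))/2


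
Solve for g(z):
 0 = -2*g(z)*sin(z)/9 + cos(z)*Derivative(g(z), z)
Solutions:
 g(z) = C1/cos(z)^(2/9)


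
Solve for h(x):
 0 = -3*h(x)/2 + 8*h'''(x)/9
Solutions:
 h(x) = C3*exp(3*2^(2/3)*x/4) + (C1*sin(3*2^(2/3)*sqrt(3)*x/8) + C2*cos(3*2^(2/3)*sqrt(3)*x/8))*exp(-3*2^(2/3)*x/8)


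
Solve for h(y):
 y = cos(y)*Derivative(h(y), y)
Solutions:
 h(y) = C1 + Integral(y/cos(y), y)


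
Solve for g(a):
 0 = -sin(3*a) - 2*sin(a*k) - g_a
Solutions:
 g(a) = C1 + cos(3*a)/3 + 2*cos(a*k)/k


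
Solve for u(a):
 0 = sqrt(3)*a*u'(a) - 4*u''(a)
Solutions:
 u(a) = C1 + C2*erfi(sqrt(2)*3^(1/4)*a/4)


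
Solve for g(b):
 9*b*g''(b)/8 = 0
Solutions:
 g(b) = C1 + C2*b


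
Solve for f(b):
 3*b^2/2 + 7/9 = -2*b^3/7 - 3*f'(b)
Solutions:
 f(b) = C1 - b^4/42 - b^3/6 - 7*b/27


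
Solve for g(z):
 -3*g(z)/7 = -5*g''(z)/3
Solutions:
 g(z) = C1*exp(-3*sqrt(35)*z/35) + C2*exp(3*sqrt(35)*z/35)


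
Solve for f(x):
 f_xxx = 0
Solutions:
 f(x) = C1 + C2*x + C3*x^2


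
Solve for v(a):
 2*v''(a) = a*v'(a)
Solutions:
 v(a) = C1 + C2*erfi(a/2)


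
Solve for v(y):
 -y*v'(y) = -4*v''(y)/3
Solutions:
 v(y) = C1 + C2*erfi(sqrt(6)*y/4)


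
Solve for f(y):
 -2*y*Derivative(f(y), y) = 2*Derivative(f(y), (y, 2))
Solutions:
 f(y) = C1 + C2*erf(sqrt(2)*y/2)


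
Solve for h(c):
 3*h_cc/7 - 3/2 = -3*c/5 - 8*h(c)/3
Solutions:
 h(c) = C1*sin(2*sqrt(14)*c/3) + C2*cos(2*sqrt(14)*c/3) - 9*c/40 + 9/16


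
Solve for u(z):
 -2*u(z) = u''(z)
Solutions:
 u(z) = C1*sin(sqrt(2)*z) + C2*cos(sqrt(2)*z)


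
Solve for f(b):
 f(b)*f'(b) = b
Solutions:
 f(b) = -sqrt(C1 + b^2)
 f(b) = sqrt(C1 + b^2)


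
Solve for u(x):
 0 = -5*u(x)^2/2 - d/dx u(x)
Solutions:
 u(x) = 2/(C1 + 5*x)


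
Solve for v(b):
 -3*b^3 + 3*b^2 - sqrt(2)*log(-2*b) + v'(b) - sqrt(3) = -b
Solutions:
 v(b) = C1 + 3*b^4/4 - b^3 - b^2/2 + sqrt(2)*b*log(-b) + b*(-sqrt(2) + sqrt(2)*log(2) + sqrt(3))


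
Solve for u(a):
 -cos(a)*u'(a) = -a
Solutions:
 u(a) = C1 + Integral(a/cos(a), a)


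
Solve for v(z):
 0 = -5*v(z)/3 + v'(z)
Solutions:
 v(z) = C1*exp(5*z/3)


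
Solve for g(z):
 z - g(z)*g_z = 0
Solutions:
 g(z) = -sqrt(C1 + z^2)
 g(z) = sqrt(C1 + z^2)


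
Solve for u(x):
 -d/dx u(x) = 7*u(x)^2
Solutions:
 u(x) = 1/(C1 + 7*x)


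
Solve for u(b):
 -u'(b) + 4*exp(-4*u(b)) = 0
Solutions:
 u(b) = log(-I*(C1 + 16*b)^(1/4))
 u(b) = log(I*(C1 + 16*b)^(1/4))
 u(b) = log(-(C1 + 16*b)^(1/4))
 u(b) = log(C1 + 16*b)/4


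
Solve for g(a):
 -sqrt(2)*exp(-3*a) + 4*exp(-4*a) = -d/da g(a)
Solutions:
 g(a) = C1 - sqrt(2)*exp(-3*a)/3 + exp(-4*a)


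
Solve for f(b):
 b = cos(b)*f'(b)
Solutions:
 f(b) = C1 + Integral(b/cos(b), b)


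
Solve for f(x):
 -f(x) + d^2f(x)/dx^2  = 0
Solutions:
 f(x) = C1*exp(-x) + C2*exp(x)


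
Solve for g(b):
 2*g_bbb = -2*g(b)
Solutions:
 g(b) = C3*exp(-b) + (C1*sin(sqrt(3)*b/2) + C2*cos(sqrt(3)*b/2))*exp(b/2)


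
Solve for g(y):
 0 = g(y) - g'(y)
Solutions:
 g(y) = C1*exp(y)


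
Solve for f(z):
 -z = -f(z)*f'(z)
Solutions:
 f(z) = -sqrt(C1 + z^2)
 f(z) = sqrt(C1 + z^2)


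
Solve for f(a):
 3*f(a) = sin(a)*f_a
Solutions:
 f(a) = C1*(cos(a) - 1)^(3/2)/(cos(a) + 1)^(3/2)


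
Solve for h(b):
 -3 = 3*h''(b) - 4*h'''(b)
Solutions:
 h(b) = C1 + C2*b + C3*exp(3*b/4) - b^2/2


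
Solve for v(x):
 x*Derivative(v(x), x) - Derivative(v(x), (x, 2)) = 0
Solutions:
 v(x) = C1 + C2*erfi(sqrt(2)*x/2)


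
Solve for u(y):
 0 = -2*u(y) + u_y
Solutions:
 u(y) = C1*exp(2*y)


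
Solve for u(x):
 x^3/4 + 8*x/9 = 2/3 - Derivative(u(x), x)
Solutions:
 u(x) = C1 - x^4/16 - 4*x^2/9 + 2*x/3


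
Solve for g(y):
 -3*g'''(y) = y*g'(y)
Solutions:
 g(y) = C1 + Integral(C2*airyai(-3^(2/3)*y/3) + C3*airybi(-3^(2/3)*y/3), y)


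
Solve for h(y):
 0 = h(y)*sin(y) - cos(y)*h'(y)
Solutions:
 h(y) = C1/cos(y)


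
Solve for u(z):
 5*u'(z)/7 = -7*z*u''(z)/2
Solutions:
 u(z) = C1 + C2*z^(39/49)


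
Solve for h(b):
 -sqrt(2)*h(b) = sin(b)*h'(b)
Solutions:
 h(b) = C1*(cos(b) + 1)^(sqrt(2)/2)/(cos(b) - 1)^(sqrt(2)/2)


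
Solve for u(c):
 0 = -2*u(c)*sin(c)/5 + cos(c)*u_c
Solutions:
 u(c) = C1/cos(c)^(2/5)


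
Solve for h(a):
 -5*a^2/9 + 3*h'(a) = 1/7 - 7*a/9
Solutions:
 h(a) = C1 + 5*a^3/81 - 7*a^2/54 + a/21


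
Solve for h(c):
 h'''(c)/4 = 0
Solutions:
 h(c) = C1 + C2*c + C3*c^2


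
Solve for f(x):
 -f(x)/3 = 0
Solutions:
 f(x) = 0


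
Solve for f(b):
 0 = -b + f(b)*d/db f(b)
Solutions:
 f(b) = -sqrt(C1 + b^2)
 f(b) = sqrt(C1 + b^2)


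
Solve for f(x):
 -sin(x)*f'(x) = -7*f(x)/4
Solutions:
 f(x) = C1*(cos(x) - 1)^(7/8)/(cos(x) + 1)^(7/8)


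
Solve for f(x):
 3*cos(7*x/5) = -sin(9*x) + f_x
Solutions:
 f(x) = C1 + 15*sin(7*x/5)/7 - cos(9*x)/9


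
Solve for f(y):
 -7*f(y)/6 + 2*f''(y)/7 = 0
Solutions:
 f(y) = C1*exp(-7*sqrt(3)*y/6) + C2*exp(7*sqrt(3)*y/6)


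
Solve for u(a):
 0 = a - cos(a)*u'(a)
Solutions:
 u(a) = C1 + Integral(a/cos(a), a)


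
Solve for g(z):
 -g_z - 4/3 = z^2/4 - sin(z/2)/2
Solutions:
 g(z) = C1 - z^3/12 - 4*z/3 - cos(z/2)


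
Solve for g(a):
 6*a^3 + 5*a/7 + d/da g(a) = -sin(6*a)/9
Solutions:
 g(a) = C1 - 3*a^4/2 - 5*a^2/14 + cos(6*a)/54


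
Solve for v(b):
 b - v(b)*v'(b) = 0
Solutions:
 v(b) = -sqrt(C1 + b^2)
 v(b) = sqrt(C1 + b^2)


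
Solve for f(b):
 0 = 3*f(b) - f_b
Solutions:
 f(b) = C1*exp(3*b)


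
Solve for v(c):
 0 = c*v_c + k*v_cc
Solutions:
 v(c) = C1 + C2*sqrt(k)*erf(sqrt(2)*c*sqrt(1/k)/2)


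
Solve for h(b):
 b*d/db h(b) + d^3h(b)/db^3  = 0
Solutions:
 h(b) = C1 + Integral(C2*airyai(-b) + C3*airybi(-b), b)


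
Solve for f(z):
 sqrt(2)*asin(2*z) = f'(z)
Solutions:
 f(z) = C1 + sqrt(2)*(z*asin(2*z) + sqrt(1 - 4*z^2)/2)


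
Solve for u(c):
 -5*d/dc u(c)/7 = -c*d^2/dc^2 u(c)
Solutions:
 u(c) = C1 + C2*c^(12/7)


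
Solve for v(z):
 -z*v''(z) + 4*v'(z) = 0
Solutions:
 v(z) = C1 + C2*z^5


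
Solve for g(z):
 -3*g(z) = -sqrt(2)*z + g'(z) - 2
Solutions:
 g(z) = C1*exp(-3*z) + sqrt(2)*z/3 - sqrt(2)/9 + 2/3


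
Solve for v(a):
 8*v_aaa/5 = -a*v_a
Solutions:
 v(a) = C1 + Integral(C2*airyai(-5^(1/3)*a/2) + C3*airybi(-5^(1/3)*a/2), a)


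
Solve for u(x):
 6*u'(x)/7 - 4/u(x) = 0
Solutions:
 u(x) = -sqrt(C1 + 84*x)/3
 u(x) = sqrt(C1 + 84*x)/3


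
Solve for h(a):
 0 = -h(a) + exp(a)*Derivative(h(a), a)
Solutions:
 h(a) = C1*exp(-exp(-a))


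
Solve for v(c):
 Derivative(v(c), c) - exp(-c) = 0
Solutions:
 v(c) = C1 - exp(-c)


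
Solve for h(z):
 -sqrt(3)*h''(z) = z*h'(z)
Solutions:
 h(z) = C1 + C2*erf(sqrt(2)*3^(3/4)*z/6)


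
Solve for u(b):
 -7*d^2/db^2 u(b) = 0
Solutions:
 u(b) = C1 + C2*b


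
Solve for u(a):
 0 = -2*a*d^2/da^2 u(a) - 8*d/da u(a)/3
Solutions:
 u(a) = C1 + C2/a^(1/3)


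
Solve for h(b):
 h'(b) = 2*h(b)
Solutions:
 h(b) = C1*exp(2*b)


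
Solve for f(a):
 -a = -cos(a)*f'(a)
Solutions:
 f(a) = C1 + Integral(a/cos(a), a)


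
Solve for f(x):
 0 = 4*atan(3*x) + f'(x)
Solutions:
 f(x) = C1 - 4*x*atan(3*x) + 2*log(9*x^2 + 1)/3


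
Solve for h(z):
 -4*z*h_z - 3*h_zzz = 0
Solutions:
 h(z) = C1 + Integral(C2*airyai(-6^(2/3)*z/3) + C3*airybi(-6^(2/3)*z/3), z)


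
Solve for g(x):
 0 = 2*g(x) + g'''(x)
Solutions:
 g(x) = C3*exp(-2^(1/3)*x) + (C1*sin(2^(1/3)*sqrt(3)*x/2) + C2*cos(2^(1/3)*sqrt(3)*x/2))*exp(2^(1/3)*x/2)


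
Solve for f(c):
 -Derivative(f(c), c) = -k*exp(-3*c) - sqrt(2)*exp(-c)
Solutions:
 f(c) = C1 - k*exp(-3*c)/3 - sqrt(2)*exp(-c)


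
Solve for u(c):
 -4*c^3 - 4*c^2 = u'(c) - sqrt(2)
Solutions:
 u(c) = C1 - c^4 - 4*c^3/3 + sqrt(2)*c


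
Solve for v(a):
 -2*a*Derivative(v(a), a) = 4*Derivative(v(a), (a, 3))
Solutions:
 v(a) = C1 + Integral(C2*airyai(-2^(2/3)*a/2) + C3*airybi(-2^(2/3)*a/2), a)


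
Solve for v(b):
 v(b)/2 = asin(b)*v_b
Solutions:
 v(b) = C1*exp(Integral(1/asin(b), b)/2)


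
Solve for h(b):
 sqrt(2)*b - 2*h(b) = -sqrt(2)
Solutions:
 h(b) = sqrt(2)*(b + 1)/2


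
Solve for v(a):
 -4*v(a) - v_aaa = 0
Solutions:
 v(a) = C3*exp(-2^(2/3)*a) + (C1*sin(2^(2/3)*sqrt(3)*a/2) + C2*cos(2^(2/3)*sqrt(3)*a/2))*exp(2^(2/3)*a/2)


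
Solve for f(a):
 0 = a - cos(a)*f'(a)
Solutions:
 f(a) = C1 + Integral(a/cos(a), a)


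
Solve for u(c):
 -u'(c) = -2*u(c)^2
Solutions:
 u(c) = -1/(C1 + 2*c)


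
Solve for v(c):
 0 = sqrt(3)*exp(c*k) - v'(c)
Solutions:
 v(c) = C1 + sqrt(3)*exp(c*k)/k


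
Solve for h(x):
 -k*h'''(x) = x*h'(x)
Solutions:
 h(x) = C1 + Integral(C2*airyai(x*(-1/k)^(1/3)) + C3*airybi(x*(-1/k)^(1/3)), x)


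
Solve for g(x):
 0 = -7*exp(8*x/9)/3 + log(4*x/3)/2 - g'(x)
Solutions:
 g(x) = C1 + x*log(x)/2 + x*(-log(3)/2 - 1/2 + log(2)) - 21*exp(8*x/9)/8


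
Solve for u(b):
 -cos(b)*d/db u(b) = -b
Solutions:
 u(b) = C1 + Integral(b/cos(b), b)


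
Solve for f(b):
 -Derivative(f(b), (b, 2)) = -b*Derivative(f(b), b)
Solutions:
 f(b) = C1 + C2*erfi(sqrt(2)*b/2)


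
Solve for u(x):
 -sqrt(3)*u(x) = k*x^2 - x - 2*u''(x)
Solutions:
 u(x) = C1*exp(-sqrt(2)*3^(1/4)*x/2) + C2*exp(sqrt(2)*3^(1/4)*x/2) - sqrt(3)*k*x^2/3 - 4*k/3 + sqrt(3)*x/3


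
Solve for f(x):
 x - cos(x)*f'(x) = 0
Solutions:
 f(x) = C1 + Integral(x/cos(x), x)


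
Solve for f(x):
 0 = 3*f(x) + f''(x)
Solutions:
 f(x) = C1*sin(sqrt(3)*x) + C2*cos(sqrt(3)*x)


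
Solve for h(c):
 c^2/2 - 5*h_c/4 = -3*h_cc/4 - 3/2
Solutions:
 h(c) = C1 + C2*exp(5*c/3) + 2*c^3/15 + 6*c^2/25 + 186*c/125


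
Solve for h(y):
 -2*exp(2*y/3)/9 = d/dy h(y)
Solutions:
 h(y) = C1 - exp(2*y/3)/3


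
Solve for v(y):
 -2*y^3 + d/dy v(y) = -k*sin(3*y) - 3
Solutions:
 v(y) = C1 + k*cos(3*y)/3 + y^4/2 - 3*y


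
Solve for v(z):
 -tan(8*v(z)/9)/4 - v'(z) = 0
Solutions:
 v(z) = -9*asin(C1*exp(-2*z/9))/8 + 9*pi/8
 v(z) = 9*asin(C1*exp(-2*z/9))/8


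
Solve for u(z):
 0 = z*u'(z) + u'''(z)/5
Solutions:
 u(z) = C1 + Integral(C2*airyai(-5^(1/3)*z) + C3*airybi(-5^(1/3)*z), z)


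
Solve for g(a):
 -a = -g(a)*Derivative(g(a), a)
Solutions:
 g(a) = -sqrt(C1 + a^2)
 g(a) = sqrt(C1 + a^2)


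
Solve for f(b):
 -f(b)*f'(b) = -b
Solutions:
 f(b) = -sqrt(C1 + b^2)
 f(b) = sqrt(C1 + b^2)


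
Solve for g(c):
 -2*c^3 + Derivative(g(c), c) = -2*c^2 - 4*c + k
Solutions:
 g(c) = C1 + c^4/2 - 2*c^3/3 - 2*c^2 + c*k


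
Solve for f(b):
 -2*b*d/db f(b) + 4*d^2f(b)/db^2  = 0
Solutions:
 f(b) = C1 + C2*erfi(b/2)


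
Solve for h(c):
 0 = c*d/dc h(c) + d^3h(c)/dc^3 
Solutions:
 h(c) = C1 + Integral(C2*airyai(-c) + C3*airybi(-c), c)


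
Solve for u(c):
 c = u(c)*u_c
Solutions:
 u(c) = -sqrt(C1 + c^2)
 u(c) = sqrt(C1 + c^2)


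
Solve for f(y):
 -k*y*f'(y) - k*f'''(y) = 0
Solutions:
 f(y) = C1 + Integral(C2*airyai(-y) + C3*airybi(-y), y)


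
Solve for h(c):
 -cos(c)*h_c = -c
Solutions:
 h(c) = C1 + Integral(c/cos(c), c)


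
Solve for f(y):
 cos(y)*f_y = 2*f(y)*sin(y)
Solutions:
 f(y) = C1/cos(y)^2


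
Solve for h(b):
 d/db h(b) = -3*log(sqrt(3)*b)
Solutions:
 h(b) = C1 - 3*b*log(b) - 3*b*log(3)/2 + 3*b


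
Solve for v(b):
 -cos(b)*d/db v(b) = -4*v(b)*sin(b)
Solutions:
 v(b) = C1/cos(b)^4


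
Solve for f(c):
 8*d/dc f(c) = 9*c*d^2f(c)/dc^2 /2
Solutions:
 f(c) = C1 + C2*c^(25/9)


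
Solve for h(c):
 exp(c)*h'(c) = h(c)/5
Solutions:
 h(c) = C1*exp(-exp(-c)/5)


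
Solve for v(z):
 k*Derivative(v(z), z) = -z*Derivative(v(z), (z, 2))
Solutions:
 v(z) = C1 + z^(1 - re(k))*(C2*sin(log(z)*Abs(im(k))) + C3*cos(log(z)*im(k)))


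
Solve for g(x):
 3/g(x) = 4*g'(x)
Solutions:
 g(x) = -sqrt(C1 + 6*x)/2
 g(x) = sqrt(C1 + 6*x)/2


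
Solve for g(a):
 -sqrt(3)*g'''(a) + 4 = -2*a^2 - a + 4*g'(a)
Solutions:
 g(a) = C1 + C2*sin(2*3^(3/4)*a/3) + C3*cos(2*3^(3/4)*a/3) + a^3/6 + a^2/8 - sqrt(3)*a/4 + a


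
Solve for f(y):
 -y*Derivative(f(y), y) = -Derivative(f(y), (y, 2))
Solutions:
 f(y) = C1 + C2*erfi(sqrt(2)*y/2)


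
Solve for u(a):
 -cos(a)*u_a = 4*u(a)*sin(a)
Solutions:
 u(a) = C1*cos(a)^4


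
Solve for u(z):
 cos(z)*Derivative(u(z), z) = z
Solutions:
 u(z) = C1 + Integral(z/cos(z), z)


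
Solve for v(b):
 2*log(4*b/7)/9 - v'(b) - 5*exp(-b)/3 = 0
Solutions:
 v(b) = C1 + 2*b*log(b)/9 + 2*b*(-log(7) - 1 + 2*log(2))/9 + 5*exp(-b)/3


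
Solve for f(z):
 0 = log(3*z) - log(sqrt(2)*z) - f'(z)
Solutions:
 f(z) = C1 - z*log(2)/2 + z*log(3)


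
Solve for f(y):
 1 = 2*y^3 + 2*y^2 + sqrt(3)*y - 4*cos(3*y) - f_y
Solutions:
 f(y) = C1 + y^4/2 + 2*y^3/3 + sqrt(3)*y^2/2 - y - 4*sin(3*y)/3


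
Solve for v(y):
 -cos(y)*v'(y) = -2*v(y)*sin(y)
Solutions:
 v(y) = C1/cos(y)^2


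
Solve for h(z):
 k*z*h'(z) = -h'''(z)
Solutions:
 h(z) = C1 + Integral(C2*airyai(z*(-k)^(1/3)) + C3*airybi(z*(-k)^(1/3)), z)


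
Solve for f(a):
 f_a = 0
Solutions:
 f(a) = C1


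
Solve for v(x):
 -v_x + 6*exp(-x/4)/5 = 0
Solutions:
 v(x) = C1 - 24*exp(-x/4)/5


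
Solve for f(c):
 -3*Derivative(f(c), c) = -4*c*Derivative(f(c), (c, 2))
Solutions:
 f(c) = C1 + C2*c^(7/4)


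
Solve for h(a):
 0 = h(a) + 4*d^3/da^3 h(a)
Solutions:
 h(a) = C3*exp(-2^(1/3)*a/2) + (C1*sin(2^(1/3)*sqrt(3)*a/4) + C2*cos(2^(1/3)*sqrt(3)*a/4))*exp(2^(1/3)*a/4)


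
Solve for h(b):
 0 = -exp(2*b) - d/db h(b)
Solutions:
 h(b) = C1 - exp(2*b)/2


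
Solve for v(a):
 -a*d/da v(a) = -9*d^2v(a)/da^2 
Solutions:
 v(a) = C1 + C2*erfi(sqrt(2)*a/6)


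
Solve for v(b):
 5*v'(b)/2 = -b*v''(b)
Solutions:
 v(b) = C1 + C2/b^(3/2)


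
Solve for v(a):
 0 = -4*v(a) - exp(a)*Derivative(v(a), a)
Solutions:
 v(a) = C1*exp(4*exp(-a))


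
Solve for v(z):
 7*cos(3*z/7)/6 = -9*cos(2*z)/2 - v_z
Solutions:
 v(z) = C1 - 49*sin(3*z/7)/18 - 9*sin(2*z)/4


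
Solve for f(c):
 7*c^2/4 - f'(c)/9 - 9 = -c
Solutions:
 f(c) = C1 + 21*c^3/4 + 9*c^2/2 - 81*c


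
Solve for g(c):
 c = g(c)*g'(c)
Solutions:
 g(c) = -sqrt(C1 + c^2)
 g(c) = sqrt(C1 + c^2)


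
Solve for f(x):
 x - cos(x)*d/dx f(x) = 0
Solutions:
 f(x) = C1 + Integral(x/cos(x), x)


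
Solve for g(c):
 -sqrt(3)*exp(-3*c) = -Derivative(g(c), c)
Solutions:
 g(c) = C1 - sqrt(3)*exp(-3*c)/3


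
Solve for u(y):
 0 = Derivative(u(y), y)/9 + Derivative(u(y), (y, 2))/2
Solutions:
 u(y) = C1 + C2*exp(-2*y/9)


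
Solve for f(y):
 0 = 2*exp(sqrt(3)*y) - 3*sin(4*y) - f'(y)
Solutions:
 f(y) = C1 + 2*sqrt(3)*exp(sqrt(3)*y)/3 + 3*cos(4*y)/4


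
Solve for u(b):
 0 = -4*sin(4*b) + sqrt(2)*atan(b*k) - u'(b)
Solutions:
 u(b) = C1 + sqrt(2)*Piecewise((b*atan(b*k) - log(b^2*k^2 + 1)/(2*k), Ne(k, 0)), (0, True)) + cos(4*b)


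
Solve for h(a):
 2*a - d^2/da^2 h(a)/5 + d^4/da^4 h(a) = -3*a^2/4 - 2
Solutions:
 h(a) = C1 + C2*a + C3*exp(-sqrt(5)*a/5) + C4*exp(sqrt(5)*a/5) + 5*a^4/16 + 5*a^3/3 + 95*a^2/4


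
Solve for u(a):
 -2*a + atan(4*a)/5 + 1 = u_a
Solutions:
 u(a) = C1 - a^2 + a*atan(4*a)/5 + a - log(16*a^2 + 1)/40


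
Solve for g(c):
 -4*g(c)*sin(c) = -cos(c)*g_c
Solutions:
 g(c) = C1/cos(c)^4


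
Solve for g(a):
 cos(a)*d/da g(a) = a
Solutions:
 g(a) = C1 + Integral(a/cos(a), a)


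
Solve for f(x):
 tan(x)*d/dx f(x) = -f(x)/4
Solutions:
 f(x) = C1/sin(x)^(1/4)


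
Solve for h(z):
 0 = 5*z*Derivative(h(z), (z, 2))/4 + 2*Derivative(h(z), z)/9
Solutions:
 h(z) = C1 + C2*z^(37/45)


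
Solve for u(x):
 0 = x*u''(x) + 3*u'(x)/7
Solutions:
 u(x) = C1 + C2*x^(4/7)


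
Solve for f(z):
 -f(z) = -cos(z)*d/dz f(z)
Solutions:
 f(z) = C1*sqrt(sin(z) + 1)/sqrt(sin(z) - 1)


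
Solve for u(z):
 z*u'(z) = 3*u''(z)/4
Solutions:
 u(z) = C1 + C2*erfi(sqrt(6)*z/3)


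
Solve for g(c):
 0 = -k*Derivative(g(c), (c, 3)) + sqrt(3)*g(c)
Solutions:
 g(c) = C1*exp(3^(1/6)*c*(1/k)^(1/3)) + C2*exp(c*(-3^(1/6) + 3^(2/3)*I)*(1/k)^(1/3)/2) + C3*exp(-c*(3^(1/6) + 3^(2/3)*I)*(1/k)^(1/3)/2)


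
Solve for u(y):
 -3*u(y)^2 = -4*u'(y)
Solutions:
 u(y) = -4/(C1 + 3*y)


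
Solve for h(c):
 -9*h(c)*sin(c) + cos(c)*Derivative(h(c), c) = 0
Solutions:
 h(c) = C1/cos(c)^9


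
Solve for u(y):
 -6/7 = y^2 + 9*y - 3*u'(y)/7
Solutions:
 u(y) = C1 + 7*y^3/9 + 21*y^2/2 + 2*y


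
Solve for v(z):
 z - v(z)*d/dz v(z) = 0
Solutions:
 v(z) = -sqrt(C1 + z^2)
 v(z) = sqrt(C1 + z^2)


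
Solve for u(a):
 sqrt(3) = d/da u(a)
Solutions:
 u(a) = C1 + sqrt(3)*a


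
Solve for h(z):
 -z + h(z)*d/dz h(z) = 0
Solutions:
 h(z) = -sqrt(C1 + z^2)
 h(z) = sqrt(C1 + z^2)


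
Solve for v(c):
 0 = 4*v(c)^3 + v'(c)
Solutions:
 v(c) = -sqrt(2)*sqrt(-1/(C1 - 4*c))/2
 v(c) = sqrt(2)*sqrt(-1/(C1 - 4*c))/2


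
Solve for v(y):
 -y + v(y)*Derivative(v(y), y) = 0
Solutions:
 v(y) = -sqrt(C1 + y^2)
 v(y) = sqrt(C1 + y^2)


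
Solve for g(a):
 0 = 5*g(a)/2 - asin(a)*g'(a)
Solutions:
 g(a) = C1*exp(5*Integral(1/asin(a), a)/2)


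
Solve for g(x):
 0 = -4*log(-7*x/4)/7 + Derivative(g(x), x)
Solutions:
 g(x) = C1 + 4*x*log(-x)/7 + 4*x*(-2*log(2) - 1 + log(7))/7
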